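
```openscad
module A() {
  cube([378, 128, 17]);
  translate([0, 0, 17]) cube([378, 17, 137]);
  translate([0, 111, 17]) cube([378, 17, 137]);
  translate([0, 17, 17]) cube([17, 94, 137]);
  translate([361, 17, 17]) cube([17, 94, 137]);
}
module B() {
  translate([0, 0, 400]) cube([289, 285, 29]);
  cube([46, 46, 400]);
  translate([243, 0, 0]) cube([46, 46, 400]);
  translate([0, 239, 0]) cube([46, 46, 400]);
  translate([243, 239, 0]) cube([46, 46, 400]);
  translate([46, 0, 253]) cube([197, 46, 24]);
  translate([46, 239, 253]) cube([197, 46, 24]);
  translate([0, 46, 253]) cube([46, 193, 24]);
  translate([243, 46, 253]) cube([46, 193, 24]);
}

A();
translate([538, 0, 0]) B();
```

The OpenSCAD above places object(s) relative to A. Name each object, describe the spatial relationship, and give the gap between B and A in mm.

A is an open box. B is a stool. The stool is on the floor beside the open box on its +x side. The gap between the stool and the open box is 160 mm.

The stool's nearest face is 160 mm from the open box's +x face.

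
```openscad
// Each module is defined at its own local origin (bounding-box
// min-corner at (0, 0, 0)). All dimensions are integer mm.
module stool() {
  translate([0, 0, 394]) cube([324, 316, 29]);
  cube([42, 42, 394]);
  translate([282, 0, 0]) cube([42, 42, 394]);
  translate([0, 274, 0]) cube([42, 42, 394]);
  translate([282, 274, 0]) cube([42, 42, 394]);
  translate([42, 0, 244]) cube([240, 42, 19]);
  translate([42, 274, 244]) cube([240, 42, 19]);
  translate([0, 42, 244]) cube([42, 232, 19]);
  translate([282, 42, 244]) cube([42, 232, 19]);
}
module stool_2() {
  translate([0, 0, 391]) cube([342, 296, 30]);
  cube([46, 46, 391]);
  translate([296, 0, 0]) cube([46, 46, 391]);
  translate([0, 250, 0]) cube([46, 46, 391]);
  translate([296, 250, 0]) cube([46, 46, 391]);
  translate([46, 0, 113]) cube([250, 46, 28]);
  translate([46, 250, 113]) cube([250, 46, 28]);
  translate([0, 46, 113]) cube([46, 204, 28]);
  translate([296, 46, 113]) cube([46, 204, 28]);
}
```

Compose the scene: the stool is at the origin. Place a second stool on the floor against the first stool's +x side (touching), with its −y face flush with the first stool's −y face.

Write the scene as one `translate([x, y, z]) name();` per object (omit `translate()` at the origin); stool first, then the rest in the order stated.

stool();
translate([324, 0, 0]) stool_2();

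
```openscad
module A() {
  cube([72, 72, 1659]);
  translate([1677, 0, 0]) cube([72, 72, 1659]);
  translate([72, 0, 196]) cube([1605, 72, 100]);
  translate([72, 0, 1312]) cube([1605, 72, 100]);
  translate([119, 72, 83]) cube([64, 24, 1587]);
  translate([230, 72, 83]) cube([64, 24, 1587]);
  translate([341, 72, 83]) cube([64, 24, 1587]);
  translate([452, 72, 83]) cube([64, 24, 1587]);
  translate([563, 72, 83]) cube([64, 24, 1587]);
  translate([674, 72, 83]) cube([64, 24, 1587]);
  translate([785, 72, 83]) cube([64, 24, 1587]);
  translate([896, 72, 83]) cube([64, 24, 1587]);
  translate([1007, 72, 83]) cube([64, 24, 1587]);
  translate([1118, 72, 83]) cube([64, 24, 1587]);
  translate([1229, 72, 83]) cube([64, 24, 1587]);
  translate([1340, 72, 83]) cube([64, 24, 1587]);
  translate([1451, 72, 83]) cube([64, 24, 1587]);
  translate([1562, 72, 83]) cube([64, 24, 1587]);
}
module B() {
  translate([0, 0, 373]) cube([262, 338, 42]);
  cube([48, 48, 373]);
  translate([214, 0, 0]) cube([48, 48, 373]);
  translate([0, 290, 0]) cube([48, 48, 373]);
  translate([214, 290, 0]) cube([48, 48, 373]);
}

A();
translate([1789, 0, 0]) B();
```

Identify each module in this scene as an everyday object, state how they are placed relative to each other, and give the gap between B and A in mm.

The stool's nearest face is 40 mm from the fence section's +x face.

A is a fence section. B is a stool. The stool is on the floor beside the fence section on its +x side. The gap between the stool and the fence section is 40 mm.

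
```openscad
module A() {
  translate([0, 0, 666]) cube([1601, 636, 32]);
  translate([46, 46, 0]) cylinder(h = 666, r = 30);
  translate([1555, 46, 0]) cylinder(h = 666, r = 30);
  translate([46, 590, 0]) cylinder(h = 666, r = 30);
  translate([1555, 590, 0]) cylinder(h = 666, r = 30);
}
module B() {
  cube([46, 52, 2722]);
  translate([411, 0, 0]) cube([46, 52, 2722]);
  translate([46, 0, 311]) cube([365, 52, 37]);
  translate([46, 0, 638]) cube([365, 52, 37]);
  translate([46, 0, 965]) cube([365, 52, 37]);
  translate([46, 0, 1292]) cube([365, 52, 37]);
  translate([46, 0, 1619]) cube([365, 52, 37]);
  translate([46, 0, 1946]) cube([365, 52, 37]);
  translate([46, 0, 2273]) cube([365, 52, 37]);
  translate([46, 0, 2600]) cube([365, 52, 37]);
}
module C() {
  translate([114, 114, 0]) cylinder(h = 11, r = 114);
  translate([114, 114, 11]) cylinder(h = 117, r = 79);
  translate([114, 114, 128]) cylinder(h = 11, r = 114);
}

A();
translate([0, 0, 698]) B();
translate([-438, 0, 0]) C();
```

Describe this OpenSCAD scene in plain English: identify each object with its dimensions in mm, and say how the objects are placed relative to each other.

A is a table with a 1601×636 mm rectangular top, 32 mm thick, top surface at z = 698 mm, supported by four round legs of 60 mm diameter, each leg's bounding box inset 16 mm from the nearest pair of top edges, running from the floor.

B is a straight ladder. Two 46×52 mm vertical rails, 2722 mm tall, stand 457 mm apart (outside-to-outside) with their front faces coplanar on the −y side. 8 rungs, each 52 mm deep and 37 mm tall, span between the inner faces of the rails, front faces flush with the rails. The lowest rung's underside is at z = 311 mm and rungs are spaced 327 mm apart (underside to underside).

C is a spool: two coaxial disc flanges of radius 114 mm and thickness 11 mm, joined by a core cylinder of radius 79 mm and height 117 mm. The lower flange rests on z = 0 and the three cylinders share a vertical axis.

The ladder is on top of the table. The spool is on the floor beside the table on its −x side.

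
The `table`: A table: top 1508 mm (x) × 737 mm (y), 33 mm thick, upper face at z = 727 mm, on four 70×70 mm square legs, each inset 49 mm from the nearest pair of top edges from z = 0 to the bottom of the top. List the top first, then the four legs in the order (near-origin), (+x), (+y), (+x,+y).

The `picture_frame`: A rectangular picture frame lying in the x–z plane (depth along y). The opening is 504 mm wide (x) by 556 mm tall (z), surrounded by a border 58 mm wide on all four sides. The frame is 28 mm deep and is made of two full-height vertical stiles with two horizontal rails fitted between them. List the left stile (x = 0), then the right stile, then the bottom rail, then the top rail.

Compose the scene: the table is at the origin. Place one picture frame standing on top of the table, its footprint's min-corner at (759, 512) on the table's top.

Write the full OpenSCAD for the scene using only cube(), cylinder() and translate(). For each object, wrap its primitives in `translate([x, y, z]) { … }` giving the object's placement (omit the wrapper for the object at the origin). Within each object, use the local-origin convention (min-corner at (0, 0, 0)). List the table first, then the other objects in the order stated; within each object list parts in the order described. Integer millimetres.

translate([0, 0, 694]) cube([1508, 737, 33]);
translate([49, 49, 0]) cube([70, 70, 694]);
translate([1389, 49, 0]) cube([70, 70, 694]);
translate([49, 618, 0]) cube([70, 70, 694]);
translate([1389, 618, 0]) cube([70, 70, 694]);
translate([759, 512, 727]) {
  cube([58, 28, 672]);
  translate([562, 0, 0]) cube([58, 28, 672]);
  translate([58, 0, 0]) cube([504, 28, 58]);
  translate([58, 0, 614]) cube([504, 28, 58]);
}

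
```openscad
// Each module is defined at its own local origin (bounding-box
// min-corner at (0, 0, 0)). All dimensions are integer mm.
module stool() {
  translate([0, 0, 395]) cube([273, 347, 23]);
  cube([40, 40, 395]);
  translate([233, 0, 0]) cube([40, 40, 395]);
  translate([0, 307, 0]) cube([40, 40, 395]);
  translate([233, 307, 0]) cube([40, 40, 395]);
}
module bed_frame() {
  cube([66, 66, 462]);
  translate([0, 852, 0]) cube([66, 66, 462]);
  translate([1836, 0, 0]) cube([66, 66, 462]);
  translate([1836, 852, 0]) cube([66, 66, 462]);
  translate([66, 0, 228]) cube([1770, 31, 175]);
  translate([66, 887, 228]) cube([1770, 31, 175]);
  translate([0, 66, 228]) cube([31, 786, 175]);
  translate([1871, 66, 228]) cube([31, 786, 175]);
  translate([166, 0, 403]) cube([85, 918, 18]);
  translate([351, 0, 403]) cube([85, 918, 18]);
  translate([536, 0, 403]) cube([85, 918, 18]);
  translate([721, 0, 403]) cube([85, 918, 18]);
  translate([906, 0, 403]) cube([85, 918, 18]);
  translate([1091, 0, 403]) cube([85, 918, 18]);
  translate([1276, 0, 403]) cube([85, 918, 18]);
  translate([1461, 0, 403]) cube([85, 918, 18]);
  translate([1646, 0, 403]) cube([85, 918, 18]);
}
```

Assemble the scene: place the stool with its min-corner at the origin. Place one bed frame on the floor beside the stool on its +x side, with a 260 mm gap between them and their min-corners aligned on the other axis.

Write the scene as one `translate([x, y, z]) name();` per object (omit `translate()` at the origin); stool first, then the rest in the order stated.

stool();
translate([533, 0, 0]) bed_frame();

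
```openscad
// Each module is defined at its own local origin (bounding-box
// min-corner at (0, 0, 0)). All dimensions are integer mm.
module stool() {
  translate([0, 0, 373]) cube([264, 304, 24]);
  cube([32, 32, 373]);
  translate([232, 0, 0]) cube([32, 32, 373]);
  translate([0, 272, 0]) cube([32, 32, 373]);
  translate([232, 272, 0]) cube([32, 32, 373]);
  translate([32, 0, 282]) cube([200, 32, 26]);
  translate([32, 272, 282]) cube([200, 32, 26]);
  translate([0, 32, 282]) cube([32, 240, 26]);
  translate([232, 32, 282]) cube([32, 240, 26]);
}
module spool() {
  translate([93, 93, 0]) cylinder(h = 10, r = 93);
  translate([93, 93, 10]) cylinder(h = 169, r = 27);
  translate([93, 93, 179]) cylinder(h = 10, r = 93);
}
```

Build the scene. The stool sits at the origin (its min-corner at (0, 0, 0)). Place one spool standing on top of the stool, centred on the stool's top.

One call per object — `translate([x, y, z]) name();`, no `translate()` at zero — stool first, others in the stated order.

stool();
translate([39, 59, 397]) spool();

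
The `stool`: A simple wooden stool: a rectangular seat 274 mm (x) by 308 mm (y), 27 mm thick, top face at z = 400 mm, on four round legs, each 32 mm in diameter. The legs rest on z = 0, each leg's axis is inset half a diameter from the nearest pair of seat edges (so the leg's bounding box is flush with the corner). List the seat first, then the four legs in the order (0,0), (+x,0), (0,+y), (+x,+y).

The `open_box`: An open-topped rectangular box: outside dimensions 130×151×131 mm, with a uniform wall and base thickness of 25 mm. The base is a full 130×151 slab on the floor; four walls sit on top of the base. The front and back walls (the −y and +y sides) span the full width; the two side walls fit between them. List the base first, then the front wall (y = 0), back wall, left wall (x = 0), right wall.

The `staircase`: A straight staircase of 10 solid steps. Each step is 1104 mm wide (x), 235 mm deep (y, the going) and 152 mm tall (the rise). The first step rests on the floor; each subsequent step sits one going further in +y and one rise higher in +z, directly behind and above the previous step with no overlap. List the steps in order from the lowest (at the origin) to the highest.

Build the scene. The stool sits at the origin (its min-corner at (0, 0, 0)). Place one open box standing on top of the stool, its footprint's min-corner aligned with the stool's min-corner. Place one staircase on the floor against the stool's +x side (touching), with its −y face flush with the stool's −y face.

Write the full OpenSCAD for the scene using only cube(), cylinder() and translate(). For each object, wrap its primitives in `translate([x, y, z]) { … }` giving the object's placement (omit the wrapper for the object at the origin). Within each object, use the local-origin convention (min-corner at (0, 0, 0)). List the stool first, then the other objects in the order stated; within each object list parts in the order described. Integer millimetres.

translate([0, 0, 373]) cube([274, 308, 27]);
translate([16, 16, 0]) cylinder(h = 373, r = 16);
translate([258, 16, 0]) cylinder(h = 373, r = 16);
translate([16, 292, 0]) cylinder(h = 373, r = 16);
translate([258, 292, 0]) cylinder(h = 373, r = 16);
translate([0, 0, 400]) {
  cube([130, 151, 25]);
  translate([0, 0, 25]) cube([130, 25, 106]);
  translate([0, 126, 25]) cube([130, 25, 106]);
  translate([0, 25, 25]) cube([25, 101, 106]);
  translate([105, 25, 25]) cube([25, 101, 106]);
}
translate([274, 0, 0]) {
  cube([1104, 235, 152]);
  translate([0, 235, 152]) cube([1104, 235, 152]);
  translate([0, 470, 304]) cube([1104, 235, 152]);
  translate([0, 705, 456]) cube([1104, 235, 152]);
  translate([0, 940, 608]) cube([1104, 235, 152]);
  translate([0, 1175, 760]) cube([1104, 235, 152]);
  translate([0, 1410, 912]) cube([1104, 235, 152]);
  translate([0, 1645, 1064]) cube([1104, 235, 152]);
  translate([0, 1880, 1216]) cube([1104, 235, 152]);
  translate([0, 2115, 1368]) cube([1104, 235, 152]);
}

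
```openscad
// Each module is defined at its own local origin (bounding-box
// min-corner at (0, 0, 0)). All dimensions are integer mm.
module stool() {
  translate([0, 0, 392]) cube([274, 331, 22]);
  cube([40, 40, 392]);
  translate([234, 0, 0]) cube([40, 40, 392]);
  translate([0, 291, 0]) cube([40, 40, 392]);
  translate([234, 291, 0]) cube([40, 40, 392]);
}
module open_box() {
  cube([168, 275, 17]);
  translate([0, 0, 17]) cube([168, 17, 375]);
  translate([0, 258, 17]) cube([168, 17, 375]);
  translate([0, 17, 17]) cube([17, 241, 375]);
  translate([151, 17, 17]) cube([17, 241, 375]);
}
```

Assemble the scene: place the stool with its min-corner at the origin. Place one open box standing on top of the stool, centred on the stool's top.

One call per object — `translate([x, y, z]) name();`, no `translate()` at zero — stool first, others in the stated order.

stool();
translate([53, 28, 414]) open_box();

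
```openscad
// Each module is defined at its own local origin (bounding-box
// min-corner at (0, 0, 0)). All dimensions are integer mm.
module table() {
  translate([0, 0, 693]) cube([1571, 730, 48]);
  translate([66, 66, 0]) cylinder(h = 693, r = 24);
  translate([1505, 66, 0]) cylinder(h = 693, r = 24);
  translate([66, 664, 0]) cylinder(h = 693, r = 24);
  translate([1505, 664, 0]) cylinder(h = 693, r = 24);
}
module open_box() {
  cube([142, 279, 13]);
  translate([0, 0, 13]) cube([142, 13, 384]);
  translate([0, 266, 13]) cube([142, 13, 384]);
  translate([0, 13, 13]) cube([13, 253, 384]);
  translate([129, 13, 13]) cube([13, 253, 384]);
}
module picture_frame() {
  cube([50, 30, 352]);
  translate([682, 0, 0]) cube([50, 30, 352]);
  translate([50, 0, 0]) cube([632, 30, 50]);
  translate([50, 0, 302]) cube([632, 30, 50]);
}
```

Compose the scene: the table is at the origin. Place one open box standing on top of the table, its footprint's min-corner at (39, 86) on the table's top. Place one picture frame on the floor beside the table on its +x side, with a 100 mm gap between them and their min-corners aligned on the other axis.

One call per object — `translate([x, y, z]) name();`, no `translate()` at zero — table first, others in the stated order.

table();
translate([39, 86, 741]) open_box();
translate([1671, 0, 0]) picture_frame();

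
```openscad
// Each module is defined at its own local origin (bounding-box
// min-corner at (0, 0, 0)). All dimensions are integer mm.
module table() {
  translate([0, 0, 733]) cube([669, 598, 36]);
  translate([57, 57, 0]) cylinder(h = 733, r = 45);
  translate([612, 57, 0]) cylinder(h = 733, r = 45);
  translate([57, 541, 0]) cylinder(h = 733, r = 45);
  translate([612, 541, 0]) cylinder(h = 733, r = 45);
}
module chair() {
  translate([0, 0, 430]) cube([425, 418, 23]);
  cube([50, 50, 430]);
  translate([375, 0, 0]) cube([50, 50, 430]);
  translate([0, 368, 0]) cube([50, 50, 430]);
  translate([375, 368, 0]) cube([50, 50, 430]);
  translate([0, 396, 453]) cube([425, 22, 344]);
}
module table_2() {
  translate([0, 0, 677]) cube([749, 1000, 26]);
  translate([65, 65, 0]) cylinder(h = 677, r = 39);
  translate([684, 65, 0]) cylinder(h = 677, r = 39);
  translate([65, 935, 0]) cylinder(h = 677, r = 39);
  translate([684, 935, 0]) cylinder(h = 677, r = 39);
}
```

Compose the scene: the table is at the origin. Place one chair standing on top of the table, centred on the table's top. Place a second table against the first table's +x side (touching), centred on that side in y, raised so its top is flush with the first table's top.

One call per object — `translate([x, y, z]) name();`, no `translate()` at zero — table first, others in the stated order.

table();
translate([122, 90, 769]) chair();
translate([669, -201, 66]) table_2();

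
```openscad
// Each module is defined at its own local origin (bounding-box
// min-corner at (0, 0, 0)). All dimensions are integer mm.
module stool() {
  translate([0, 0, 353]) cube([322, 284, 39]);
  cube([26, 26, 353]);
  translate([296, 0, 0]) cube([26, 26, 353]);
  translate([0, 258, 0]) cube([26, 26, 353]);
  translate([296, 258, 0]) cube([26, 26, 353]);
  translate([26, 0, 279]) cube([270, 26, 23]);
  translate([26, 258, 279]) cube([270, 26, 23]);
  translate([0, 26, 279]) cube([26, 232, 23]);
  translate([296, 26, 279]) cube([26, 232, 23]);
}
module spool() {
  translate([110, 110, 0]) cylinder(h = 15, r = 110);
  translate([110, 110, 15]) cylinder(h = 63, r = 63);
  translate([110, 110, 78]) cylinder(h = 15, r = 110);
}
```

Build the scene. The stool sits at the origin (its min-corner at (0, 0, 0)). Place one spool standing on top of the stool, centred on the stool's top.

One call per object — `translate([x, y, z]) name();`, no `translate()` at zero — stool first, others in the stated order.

stool();
translate([51, 32, 392]) spool();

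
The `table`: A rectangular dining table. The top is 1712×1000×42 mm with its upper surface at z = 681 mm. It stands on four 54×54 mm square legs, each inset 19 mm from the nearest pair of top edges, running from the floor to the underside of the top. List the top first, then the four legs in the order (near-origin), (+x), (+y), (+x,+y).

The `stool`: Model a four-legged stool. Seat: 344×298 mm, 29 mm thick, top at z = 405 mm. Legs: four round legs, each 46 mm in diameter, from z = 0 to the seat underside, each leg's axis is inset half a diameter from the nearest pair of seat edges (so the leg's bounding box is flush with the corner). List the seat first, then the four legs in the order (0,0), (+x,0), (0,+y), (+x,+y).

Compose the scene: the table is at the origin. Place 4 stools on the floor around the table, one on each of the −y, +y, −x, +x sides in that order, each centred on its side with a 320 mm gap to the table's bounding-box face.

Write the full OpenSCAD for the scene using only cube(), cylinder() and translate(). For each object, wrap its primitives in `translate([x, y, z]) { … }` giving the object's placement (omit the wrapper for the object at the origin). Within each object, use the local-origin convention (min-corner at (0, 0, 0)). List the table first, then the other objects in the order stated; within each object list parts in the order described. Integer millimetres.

translate([0, 0, 639]) cube([1712, 1000, 42]);
translate([19, 19, 0]) cube([54, 54, 639]);
translate([1639, 19, 0]) cube([54, 54, 639]);
translate([19, 927, 0]) cube([54, 54, 639]);
translate([1639, 927, 0]) cube([54, 54, 639]);
translate([684, -618, 0]) {
  translate([0, 0, 376]) cube([344, 298, 29]);
  translate([23, 23, 0]) cylinder(h = 376, r = 23);
  translate([321, 23, 0]) cylinder(h = 376, r = 23);
  translate([23, 275, 0]) cylinder(h = 376, r = 23);
  translate([321, 275, 0]) cylinder(h = 376, r = 23);
}
translate([684, 1320, 0]) {
  translate([0, 0, 376]) cube([344, 298, 29]);
  translate([23, 23, 0]) cylinder(h = 376, r = 23);
  translate([321, 23, 0]) cylinder(h = 376, r = 23);
  translate([23, 275, 0]) cylinder(h = 376, r = 23);
  translate([321, 275, 0]) cylinder(h = 376, r = 23);
}
translate([-664, 351, 0]) {
  translate([0, 0, 376]) cube([344, 298, 29]);
  translate([23, 23, 0]) cylinder(h = 376, r = 23);
  translate([321, 23, 0]) cylinder(h = 376, r = 23);
  translate([23, 275, 0]) cylinder(h = 376, r = 23);
  translate([321, 275, 0]) cylinder(h = 376, r = 23);
}
translate([2032, 351, 0]) {
  translate([0, 0, 376]) cube([344, 298, 29]);
  translate([23, 23, 0]) cylinder(h = 376, r = 23);
  translate([321, 23, 0]) cylinder(h = 376, r = 23);
  translate([23, 275, 0]) cylinder(h = 376, r = 23);
  translate([321, 275, 0]) cylinder(h = 376, r = 23);
}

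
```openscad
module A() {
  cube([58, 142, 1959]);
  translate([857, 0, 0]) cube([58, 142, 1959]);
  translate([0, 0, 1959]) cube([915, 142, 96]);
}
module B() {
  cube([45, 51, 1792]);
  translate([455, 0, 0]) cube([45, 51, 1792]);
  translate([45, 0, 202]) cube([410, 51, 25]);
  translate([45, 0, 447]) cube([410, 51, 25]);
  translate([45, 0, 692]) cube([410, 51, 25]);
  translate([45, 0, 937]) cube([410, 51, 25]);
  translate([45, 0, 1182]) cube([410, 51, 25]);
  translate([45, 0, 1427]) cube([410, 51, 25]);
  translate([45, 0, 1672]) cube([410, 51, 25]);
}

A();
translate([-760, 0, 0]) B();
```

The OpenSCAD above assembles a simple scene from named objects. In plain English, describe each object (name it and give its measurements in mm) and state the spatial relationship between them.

A is a door frame. The clear opening is 799 mm wide and 1959 mm high. Two 58 mm wide jambs, 142 mm deep, stand either side of the opening from the floor to the top of the opening. A 96 mm thick head sits across the top of both jambs, spanning the full outside width of the frame.

B is a wooden ladder with two side rails of 45×51 mm section and 1792 mm height, set 500 mm apart overall. Between them run 7 rectangular rungs (51 mm deep, 25 mm thick), front faces flush with the rails' −y face. The bottom of the first rung is 202 mm above the floor and each subsequent rung is 245 mm higher than the one below.

The ladder is on the floor beside the door frame on its −x side.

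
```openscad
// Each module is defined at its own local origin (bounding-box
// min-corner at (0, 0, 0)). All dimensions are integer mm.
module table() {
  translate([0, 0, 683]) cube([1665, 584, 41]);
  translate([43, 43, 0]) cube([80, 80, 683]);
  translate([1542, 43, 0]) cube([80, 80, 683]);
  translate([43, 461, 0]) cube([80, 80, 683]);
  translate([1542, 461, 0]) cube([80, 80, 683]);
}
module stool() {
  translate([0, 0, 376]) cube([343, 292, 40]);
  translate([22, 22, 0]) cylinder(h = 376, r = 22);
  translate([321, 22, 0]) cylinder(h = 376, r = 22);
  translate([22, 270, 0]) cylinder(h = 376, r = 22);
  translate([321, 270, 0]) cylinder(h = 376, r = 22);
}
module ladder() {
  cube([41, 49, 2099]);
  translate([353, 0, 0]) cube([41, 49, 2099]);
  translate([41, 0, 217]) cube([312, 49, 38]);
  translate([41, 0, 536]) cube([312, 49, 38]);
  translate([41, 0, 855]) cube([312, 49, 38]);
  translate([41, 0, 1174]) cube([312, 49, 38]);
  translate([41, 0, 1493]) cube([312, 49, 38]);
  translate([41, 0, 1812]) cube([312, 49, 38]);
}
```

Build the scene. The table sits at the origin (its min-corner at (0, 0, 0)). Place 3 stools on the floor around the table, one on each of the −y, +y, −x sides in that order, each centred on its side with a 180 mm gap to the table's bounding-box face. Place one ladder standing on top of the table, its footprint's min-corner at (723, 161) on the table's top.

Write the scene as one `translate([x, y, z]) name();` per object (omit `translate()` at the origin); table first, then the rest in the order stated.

table();
translate([661, -472, 0]) stool();
translate([661, 764, 0]) stool();
translate([-523, 146, 0]) stool();
translate([723, 161, 724]) ladder();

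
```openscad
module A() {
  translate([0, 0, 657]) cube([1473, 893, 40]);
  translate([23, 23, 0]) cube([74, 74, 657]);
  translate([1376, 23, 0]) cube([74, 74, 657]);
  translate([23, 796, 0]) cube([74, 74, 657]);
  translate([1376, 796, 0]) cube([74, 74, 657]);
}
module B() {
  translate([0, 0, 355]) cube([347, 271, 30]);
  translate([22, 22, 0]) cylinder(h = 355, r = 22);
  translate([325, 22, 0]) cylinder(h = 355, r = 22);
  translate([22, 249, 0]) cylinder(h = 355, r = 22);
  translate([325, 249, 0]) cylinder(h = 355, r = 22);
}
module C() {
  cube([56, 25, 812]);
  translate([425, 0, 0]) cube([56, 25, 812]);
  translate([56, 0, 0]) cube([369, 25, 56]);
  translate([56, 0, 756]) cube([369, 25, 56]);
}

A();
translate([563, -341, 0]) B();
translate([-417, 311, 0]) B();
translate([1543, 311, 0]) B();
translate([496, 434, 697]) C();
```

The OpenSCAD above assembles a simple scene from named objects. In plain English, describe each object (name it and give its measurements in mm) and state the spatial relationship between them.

A is a rectangular dining table. The top is 1473×893×40 mm with its upper surface at z = 697 mm. It stands on four 74×74 mm square legs, each inset 23 mm from the nearest pair of top edges, running from the floor to the underside of the top.

B is a four-legged stool. The seat is a 347×271×30 mm slab whose top surface is at z = 385 mm; four round legs, each 44 mm in diameter, run from the floor (z = 0) to the underside of the seat, each leg's axis is inset half a diameter from the nearest pair of seat edges (so the leg's bounding box is flush with the corner).

C is a rectangular picture frame lying in the x–z plane (depth along y). The opening is 369 mm wide (x) by 700 mm tall (z), surrounded by a border 56 mm wide on all four sides. The frame is 25 mm deep and is made of two full-height vertical stiles with two horizontal rails fitted between them.

Three stools sit around the table at the −y, −x, +x sides. The picture frame is on top of the table, centred.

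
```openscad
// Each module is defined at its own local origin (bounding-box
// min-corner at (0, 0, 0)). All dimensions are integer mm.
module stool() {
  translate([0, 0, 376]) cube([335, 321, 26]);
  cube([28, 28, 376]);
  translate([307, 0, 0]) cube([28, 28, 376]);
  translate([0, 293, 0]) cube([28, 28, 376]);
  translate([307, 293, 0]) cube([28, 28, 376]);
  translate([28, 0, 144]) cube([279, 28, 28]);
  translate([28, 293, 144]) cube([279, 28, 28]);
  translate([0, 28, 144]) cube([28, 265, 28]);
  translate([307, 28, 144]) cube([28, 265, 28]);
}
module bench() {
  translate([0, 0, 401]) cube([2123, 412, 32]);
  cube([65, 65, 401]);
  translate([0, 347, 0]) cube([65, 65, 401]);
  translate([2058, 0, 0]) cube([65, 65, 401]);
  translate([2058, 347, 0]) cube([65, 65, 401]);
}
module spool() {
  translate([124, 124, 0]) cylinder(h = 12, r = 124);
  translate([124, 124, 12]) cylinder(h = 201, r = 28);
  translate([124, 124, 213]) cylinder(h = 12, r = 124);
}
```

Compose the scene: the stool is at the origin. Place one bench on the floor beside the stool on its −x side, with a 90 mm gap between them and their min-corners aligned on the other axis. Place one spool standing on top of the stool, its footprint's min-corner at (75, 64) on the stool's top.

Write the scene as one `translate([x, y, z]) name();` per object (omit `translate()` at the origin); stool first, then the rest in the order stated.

stool();
translate([-2213, 0, 0]) bench();
translate([75, 64, 402]) spool();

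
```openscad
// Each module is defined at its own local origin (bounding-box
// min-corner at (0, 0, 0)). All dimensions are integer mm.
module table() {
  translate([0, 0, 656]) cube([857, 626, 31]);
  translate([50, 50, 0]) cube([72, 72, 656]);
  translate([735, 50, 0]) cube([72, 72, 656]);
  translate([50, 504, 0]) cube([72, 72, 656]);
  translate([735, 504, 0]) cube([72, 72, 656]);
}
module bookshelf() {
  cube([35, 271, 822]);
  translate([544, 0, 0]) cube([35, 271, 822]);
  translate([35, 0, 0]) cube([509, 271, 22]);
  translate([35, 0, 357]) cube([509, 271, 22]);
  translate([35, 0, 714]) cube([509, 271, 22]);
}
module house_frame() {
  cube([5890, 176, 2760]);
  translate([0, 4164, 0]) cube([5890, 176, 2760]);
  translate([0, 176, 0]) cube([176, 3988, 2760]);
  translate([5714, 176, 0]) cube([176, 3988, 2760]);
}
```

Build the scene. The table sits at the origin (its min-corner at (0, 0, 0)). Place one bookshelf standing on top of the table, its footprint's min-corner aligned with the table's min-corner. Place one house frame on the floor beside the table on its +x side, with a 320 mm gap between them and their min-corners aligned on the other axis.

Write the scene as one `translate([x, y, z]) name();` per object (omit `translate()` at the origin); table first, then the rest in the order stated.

table();
translate([0, 0, 687]) bookshelf();
translate([1177, 0, 0]) house_frame();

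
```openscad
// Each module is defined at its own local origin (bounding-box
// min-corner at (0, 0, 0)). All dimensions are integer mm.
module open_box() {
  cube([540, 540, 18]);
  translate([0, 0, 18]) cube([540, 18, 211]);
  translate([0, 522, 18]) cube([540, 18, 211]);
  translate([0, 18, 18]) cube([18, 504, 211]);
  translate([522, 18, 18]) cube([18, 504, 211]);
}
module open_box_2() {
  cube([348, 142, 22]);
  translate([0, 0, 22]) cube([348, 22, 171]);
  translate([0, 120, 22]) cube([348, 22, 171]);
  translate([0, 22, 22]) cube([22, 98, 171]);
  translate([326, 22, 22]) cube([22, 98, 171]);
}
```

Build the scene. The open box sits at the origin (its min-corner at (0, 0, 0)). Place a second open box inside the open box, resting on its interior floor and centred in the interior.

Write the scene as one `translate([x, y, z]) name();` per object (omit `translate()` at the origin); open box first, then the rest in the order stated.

open_box();
translate([96, 199, 18]) open_box_2();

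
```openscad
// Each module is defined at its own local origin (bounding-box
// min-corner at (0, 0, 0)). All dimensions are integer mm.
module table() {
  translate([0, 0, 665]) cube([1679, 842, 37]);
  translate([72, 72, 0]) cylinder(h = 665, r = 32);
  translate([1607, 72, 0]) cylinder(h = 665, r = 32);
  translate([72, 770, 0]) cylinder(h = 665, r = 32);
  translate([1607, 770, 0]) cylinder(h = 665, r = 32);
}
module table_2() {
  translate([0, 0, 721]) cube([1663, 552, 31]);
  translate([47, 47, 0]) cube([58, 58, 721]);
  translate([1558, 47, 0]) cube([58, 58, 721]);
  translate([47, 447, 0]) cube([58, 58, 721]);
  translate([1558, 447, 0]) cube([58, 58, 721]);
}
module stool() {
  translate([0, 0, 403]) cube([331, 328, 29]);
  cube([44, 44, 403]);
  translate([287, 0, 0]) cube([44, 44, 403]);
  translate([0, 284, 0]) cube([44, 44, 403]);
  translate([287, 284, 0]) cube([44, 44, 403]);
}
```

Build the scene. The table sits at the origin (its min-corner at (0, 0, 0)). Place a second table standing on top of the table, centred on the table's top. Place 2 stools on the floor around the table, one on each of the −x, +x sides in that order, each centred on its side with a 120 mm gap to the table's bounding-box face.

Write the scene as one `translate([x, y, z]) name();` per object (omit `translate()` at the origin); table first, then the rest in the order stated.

table();
translate([8, 145, 702]) table_2();
translate([-451, 257, 0]) stool();
translate([1799, 257, 0]) stool();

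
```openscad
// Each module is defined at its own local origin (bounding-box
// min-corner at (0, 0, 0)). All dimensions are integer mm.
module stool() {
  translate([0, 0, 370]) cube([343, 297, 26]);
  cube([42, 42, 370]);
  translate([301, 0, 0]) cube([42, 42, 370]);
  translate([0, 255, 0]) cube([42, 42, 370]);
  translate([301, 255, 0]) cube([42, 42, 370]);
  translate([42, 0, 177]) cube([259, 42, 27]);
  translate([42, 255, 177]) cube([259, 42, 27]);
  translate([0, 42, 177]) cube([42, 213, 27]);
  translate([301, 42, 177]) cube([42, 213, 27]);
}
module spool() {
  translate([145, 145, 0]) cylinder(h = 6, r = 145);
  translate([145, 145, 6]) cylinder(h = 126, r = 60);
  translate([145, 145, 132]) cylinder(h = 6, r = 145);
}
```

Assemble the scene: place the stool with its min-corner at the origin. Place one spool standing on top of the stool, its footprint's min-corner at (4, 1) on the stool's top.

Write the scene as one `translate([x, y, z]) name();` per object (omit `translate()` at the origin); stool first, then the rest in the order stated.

stool();
translate([4, 1, 396]) spool();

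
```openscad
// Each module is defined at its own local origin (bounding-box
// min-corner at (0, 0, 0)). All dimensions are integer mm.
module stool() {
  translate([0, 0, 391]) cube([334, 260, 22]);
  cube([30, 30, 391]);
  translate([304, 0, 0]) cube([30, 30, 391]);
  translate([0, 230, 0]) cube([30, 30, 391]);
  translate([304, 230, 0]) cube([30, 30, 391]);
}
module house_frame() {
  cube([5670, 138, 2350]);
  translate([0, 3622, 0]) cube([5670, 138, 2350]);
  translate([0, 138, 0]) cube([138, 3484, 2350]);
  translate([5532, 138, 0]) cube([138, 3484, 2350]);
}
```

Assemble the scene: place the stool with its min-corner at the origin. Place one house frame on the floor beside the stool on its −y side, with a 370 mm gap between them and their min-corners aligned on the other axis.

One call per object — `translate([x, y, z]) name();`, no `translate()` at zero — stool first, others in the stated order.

stool();
translate([0, -4130, 0]) house_frame();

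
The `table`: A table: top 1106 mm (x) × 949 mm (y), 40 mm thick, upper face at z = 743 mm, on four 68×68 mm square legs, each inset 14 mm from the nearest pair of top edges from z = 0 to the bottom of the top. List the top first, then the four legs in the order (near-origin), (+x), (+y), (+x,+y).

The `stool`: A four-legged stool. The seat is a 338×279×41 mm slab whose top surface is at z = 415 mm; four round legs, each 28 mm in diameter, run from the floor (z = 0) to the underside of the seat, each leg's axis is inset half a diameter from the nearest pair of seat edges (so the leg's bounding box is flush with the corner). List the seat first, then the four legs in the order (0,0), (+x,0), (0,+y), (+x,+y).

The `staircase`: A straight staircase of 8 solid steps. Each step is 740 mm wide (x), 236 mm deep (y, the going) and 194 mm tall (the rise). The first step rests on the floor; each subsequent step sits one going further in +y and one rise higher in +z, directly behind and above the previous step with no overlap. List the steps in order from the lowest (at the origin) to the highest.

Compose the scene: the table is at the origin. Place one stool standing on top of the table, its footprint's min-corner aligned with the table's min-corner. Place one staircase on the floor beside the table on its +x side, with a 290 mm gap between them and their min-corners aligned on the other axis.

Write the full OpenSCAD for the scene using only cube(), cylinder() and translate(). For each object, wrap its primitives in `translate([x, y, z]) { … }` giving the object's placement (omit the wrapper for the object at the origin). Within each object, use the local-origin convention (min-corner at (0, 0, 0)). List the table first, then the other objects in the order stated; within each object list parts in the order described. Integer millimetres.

translate([0, 0, 703]) cube([1106, 949, 40]);
translate([14, 14, 0]) cube([68, 68, 703]);
translate([1024, 14, 0]) cube([68, 68, 703]);
translate([14, 867, 0]) cube([68, 68, 703]);
translate([1024, 867, 0]) cube([68, 68, 703]);
translate([0, 0, 743]) {
  translate([0, 0, 374]) cube([338, 279, 41]);
  translate([14, 14, 0]) cylinder(h = 374, r = 14);
  translate([324, 14, 0]) cylinder(h = 374, r = 14);
  translate([14, 265, 0]) cylinder(h = 374, r = 14);
  translate([324, 265, 0]) cylinder(h = 374, r = 14);
}
translate([1396, 0, 0]) {
  cube([740, 236, 194]);
  translate([0, 236, 194]) cube([740, 236, 194]);
  translate([0, 472, 388]) cube([740, 236, 194]);
  translate([0, 708, 582]) cube([740, 236, 194]);
  translate([0, 944, 776]) cube([740, 236, 194]);
  translate([0, 1180, 970]) cube([740, 236, 194]);
  translate([0, 1416, 1164]) cube([740, 236, 194]);
  translate([0, 1652, 1358]) cube([740, 236, 194]);
}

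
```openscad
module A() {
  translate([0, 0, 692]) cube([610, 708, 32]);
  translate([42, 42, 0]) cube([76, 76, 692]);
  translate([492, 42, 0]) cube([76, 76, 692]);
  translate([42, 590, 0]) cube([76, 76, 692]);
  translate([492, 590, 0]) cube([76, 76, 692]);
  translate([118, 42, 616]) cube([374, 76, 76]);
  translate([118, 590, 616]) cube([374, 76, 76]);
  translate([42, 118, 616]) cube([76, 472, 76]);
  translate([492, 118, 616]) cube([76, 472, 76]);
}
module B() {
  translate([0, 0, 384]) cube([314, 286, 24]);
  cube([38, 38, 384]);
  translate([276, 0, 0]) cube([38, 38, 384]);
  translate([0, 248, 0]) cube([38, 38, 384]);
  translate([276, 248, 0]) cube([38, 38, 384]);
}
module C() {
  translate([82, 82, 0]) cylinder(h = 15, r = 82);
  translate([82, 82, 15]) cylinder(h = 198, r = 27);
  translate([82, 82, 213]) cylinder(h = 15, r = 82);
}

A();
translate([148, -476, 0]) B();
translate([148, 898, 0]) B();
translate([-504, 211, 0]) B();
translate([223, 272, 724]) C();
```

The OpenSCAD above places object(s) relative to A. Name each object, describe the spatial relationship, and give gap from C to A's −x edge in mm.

A is a table. B is a stool. C is a spool. Three stools sit around the table at the −y, +y, −x sides. The spool is on top of the table, centred. The gap from the spool to the table's −x edge is 223 mm.

The spool's min-x is at 223; the table's min-x is 0; gap = 223 mm.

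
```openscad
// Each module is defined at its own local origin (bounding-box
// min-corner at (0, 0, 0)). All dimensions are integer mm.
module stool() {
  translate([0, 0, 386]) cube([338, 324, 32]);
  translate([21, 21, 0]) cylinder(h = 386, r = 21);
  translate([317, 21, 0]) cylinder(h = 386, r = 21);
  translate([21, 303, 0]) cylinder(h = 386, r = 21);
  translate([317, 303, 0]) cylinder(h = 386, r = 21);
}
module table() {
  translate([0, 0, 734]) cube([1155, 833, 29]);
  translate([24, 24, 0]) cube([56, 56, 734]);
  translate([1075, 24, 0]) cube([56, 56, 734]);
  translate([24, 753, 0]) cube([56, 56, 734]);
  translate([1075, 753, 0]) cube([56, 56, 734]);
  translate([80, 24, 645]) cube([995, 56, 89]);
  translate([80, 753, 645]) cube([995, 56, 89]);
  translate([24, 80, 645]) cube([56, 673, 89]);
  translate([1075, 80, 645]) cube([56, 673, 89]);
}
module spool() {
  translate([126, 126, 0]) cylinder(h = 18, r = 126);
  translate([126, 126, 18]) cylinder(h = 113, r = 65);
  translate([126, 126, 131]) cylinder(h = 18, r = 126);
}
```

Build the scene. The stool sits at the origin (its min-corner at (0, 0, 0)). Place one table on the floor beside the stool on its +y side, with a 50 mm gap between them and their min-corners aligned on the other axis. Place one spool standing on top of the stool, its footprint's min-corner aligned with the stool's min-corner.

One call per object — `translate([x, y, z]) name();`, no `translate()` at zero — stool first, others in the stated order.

stool();
translate([0, 374, 0]) table();
translate([0, 0, 418]) spool();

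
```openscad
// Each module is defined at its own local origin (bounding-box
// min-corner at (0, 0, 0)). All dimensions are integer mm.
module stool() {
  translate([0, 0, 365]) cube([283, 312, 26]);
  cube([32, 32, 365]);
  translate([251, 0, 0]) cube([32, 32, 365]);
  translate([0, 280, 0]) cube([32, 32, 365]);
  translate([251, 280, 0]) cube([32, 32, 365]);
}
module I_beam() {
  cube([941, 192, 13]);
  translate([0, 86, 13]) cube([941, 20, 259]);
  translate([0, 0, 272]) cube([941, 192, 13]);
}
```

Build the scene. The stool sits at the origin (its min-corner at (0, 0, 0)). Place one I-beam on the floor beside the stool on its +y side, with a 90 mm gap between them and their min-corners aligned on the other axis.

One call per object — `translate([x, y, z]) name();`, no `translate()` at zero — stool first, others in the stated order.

stool();
translate([0, 402, 0]) I_beam();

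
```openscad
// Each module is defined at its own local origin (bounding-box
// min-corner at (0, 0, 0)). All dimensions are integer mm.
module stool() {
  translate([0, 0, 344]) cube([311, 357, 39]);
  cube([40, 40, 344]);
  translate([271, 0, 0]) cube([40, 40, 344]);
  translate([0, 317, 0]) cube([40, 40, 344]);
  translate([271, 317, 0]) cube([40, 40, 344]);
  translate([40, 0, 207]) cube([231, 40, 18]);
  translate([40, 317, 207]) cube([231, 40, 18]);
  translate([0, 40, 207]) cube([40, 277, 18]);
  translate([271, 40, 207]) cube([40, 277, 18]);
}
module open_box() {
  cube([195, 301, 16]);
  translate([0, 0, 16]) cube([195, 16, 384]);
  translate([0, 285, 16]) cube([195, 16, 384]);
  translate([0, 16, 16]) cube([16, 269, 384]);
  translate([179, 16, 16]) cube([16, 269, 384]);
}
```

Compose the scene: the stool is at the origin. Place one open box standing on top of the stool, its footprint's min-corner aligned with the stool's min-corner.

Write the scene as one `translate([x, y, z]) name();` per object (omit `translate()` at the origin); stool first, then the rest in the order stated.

stool();
translate([0, 0, 383]) open_box();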